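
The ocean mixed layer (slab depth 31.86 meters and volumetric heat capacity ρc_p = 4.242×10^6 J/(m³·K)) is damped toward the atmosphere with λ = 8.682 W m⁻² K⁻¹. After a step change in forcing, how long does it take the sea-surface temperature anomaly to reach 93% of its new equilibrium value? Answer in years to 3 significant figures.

Areal heat capacity C = ρc_p × D = 4.242×10^6 × 31.86 = 1.35×10^8 J m⁻² K⁻¹.
τ = C / λ = 1.35×10^8 / 8.682 = 1.56×10^7 s.
Fraction reached: 1 − e^(−t/τ) = 0.93 ⇒ t = −τ ln(1 − 0.93) = τ × 2.66.
t = 4.14×10^7 s = 1.31 years.

1.31 years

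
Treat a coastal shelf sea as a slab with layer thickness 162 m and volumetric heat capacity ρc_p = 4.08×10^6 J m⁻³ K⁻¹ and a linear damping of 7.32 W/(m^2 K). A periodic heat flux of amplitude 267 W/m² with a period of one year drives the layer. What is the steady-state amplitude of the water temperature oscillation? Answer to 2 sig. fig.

2.0 K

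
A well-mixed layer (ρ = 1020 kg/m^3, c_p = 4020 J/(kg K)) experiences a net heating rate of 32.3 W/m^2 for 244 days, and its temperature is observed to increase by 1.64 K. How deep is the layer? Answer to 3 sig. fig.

101 m

Heat input Q = F Δt = 32.3 × 2.11×10^7 s = 6.81×10^8 J/m².
Required areal heat capacity C = Q / ΔT = 4.15×10^8 J/(m²·K).
Depth D = C / (ρ c_p) = 4.15×10^8 / (1020 × 4020) = 101 m.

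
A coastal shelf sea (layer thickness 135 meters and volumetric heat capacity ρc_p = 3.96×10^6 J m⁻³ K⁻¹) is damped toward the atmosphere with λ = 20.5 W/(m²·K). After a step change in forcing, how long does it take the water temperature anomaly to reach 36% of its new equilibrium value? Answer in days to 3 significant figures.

135 days

Areal heat capacity C = ρc_p × D = 3.96×10^6 × 135 = 5.35×10^8 J m⁻² K⁻¹.
τ = C / λ = 5.35×10^8 / 20.5 = 2.61×10^7 s.
Fraction reached: 1 − e^(−t/τ) = 0.36 ⇒ t = −τ ln(1 − 0.36) = τ × 0.446.
t = 1.16×10^7 s = 135 days.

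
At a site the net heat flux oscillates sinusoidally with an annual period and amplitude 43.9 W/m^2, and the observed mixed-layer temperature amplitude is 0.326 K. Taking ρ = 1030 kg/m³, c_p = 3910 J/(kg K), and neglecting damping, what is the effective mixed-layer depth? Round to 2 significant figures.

170 m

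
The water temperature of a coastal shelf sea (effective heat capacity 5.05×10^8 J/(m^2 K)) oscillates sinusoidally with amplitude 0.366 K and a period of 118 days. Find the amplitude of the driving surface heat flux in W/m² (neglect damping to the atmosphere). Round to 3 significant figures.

Areal heat capacity C = 5.05×10^8 J/(m^2 K) (given).
ω = 2π / 1.02×10^7 s = 6.16×10^-7 s⁻¹.
Cω = 5.05×10^8 × 6.16×10^-7 = 311 W/(m²·K).
F₀ = A × Cω = 0.366 × 311 = 114 W/m².

114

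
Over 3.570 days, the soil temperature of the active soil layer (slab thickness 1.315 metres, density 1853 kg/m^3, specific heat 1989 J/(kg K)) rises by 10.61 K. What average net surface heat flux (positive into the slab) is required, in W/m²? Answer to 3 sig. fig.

Areal heat capacity C = ρ c_p D = 1853 × 1989 × 1.315 = 4.85×10^6 J m⁻² K⁻¹.
Required heat per unit area: Q = C ΔT = 4.85×10^6 × 10.61 = 5.14×10^7 J/m².
Flux F = Q / Δt = 5.14×10^7 / 3.08×10^5 s = 167 W/m².

167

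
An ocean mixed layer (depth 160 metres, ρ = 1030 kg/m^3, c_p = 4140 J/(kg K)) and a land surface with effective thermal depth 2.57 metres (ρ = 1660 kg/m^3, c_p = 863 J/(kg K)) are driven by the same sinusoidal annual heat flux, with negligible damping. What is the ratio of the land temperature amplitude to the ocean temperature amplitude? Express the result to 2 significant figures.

190

C_ocean = 1030 × 4140 × 160 = 6.82×10^8 J/(m²·K).
C_land = 1660 × 863 × 2.57 = 3.68×10^6 J/(m²·K).
Undamped amplitude ∝ 1/C, so A_land/A_ocean = C_ocean/C_land = 185.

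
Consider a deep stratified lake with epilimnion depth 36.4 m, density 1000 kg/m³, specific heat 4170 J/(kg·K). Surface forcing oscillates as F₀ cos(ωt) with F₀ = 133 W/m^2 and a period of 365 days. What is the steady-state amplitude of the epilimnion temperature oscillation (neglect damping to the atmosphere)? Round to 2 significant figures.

Areal heat capacity C = ρ c_p D = 1000 × 4170 × 36.4 = 1.52×10^8 J/(m^2 K).
Angular frequency ω = 2π / T = 2π / 3.15×10^7 s = 1.99×10^-7 s⁻¹.
Cω = 1.52×10^8 × 1.99×10^-7 = 30.2 W/(m²·K).
Amplitude A = F₀ / (Cω) = 133 / 30.2 = 4.40 K.

4.4 K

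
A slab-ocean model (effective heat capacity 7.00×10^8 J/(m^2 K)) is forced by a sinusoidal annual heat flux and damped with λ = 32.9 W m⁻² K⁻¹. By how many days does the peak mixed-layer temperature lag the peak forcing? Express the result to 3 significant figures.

Areal heat capacity C = 7.00×10^8 J/(m^2 K) (given).
ω = 2π / 3.15×10^7 s = 1.99×10^-7 s⁻¹.
Phase lag φ = arctan(Cω/λ) = arctan(139/32.9) = 1.34 rad.
Time lag = φ / ω = 1.34 / 1.99×10^-7 = 6.72×10^6 s = 77.8 days.

77.8 days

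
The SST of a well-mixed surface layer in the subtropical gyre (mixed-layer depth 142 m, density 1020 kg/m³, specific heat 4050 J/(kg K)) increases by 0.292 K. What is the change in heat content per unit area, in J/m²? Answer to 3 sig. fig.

1.71×10^8

Areal heat capacity C = ρ c_p D = 1020 × 4050 × 142 = 5.87×10^8 J/(m²·K).
ΔQ = C ΔT = 5.87×10^8 × 0.292 = 1.71×10^8 J/m².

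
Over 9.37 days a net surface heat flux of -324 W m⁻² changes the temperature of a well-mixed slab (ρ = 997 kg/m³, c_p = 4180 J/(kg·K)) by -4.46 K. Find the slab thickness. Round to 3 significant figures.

Heat input Q = F Δt = -324 × 8.10×10^5 s = -2.62×10^8 J/m².
Required areal heat capacity C = Q / ΔT = 5.88×10^7 J/(m²·K).
Depth D = C / (ρ c_p) = 5.88×10^7 / (997 × 4180) = 14.1 m.

14.1 m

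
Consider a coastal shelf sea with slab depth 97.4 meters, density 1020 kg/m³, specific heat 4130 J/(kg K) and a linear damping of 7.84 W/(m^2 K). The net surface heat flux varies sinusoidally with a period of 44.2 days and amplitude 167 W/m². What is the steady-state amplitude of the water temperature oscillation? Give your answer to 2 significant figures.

Areal heat capacity C = ρ c_p D = 1020 × 4130 × 97.4 = 4.10×10^8 J/(m^2 K).
Angular frequency ω = 2π / T = 2π / 3.82×10^6 s = 1.65×10^-6 s⁻¹.
√((Cω)² + λ²) = √((675)² + 7.84²) = 675 W/(m²·K).
Amplitude A = F₀ / √((Cω)²+λ²) = 167 / 675 = 0.247 K.

0.25 K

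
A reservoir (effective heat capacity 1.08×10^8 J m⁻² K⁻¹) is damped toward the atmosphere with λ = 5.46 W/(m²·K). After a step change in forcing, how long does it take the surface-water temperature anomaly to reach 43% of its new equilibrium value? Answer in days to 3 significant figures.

129 days

Areal heat capacity C = 1.08×10^8 J m⁻² K⁻¹ (given).
τ = C / λ = 1.08×10^8 / 5.46 = 1.98×10^7 s.
Fraction reached: 1 − e^(−t/τ) = 0.43 ⇒ t = −τ ln(1 − 0.43) = τ × 0.562.
t = 1.11×10^7 s = 129 days.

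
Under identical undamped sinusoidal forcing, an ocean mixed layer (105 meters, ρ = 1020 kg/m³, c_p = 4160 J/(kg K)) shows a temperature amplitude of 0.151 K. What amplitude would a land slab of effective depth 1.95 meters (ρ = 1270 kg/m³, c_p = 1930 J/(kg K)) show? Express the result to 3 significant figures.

C_ocean = 4.46×10^8 J/(m²·K); C_land = 4.78×10^6 J/(m²·K).
A ∝ 1/C ⇒ A_land = A_ocean × C_ocean/C_land = 0.151 × 93.2 = 14.1 K.

14.1 K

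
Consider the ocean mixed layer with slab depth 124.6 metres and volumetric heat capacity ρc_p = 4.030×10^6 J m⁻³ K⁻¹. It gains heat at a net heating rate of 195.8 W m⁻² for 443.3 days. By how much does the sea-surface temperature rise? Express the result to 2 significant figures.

15 K

Areal heat capacity C = ρc_p × D = 4.030×10^6 × 124.6 = 5.02×10^8 J/(m^2 K).
Net heat input Q = F Δt = 195.8 × (443.3 days × 86400 s/day) = 7.50×10^9 J/m².
ΔT = Q / C = 7.50×10^9 / 5.02×10^8 = 14.9 K.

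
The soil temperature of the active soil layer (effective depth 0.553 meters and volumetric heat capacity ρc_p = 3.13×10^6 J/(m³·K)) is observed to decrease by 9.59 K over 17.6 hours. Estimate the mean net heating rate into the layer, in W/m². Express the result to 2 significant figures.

-260

Areal heat capacity C = ρc_p × D = 3.13×10^6 × 0.553 = 1.73×10^6 J/(m^2 K).
Required heat per unit area: Q = C ΔT = 1.73×10^6 × -9.59 = -1.66×10^7 J/m².
Flux F = Q / Δt = -1.66×10^7 / 63400 s = -262 W/m².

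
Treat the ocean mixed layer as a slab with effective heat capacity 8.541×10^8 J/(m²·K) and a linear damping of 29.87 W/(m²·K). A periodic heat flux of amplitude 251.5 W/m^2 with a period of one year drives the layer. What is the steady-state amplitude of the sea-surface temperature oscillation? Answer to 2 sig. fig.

Areal heat capacity C = 8.541×10^8 J/(m²·K) (given).
Angular frequency ω = 2π / T = 2π / 3.15×10^7 s = 1.99×10^-7 s⁻¹.
√((Cω)² + λ²) = √((170)² + 29.87²) = 173 W/(m²·K).
Amplitude A = F₀ / √((Cω)²+λ²) = 251.5 / 173 = 1.46 K.

1.5 K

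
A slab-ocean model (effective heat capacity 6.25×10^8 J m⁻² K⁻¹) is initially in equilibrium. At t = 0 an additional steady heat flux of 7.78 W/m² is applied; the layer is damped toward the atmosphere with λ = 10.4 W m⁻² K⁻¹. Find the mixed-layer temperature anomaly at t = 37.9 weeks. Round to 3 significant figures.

0.237 K

Areal heat capacity C = 6.25×10^8 J m⁻² K⁻¹ (given).
τ = C / λ = 6.25×10^8 / 10.4 = 6.01×10^7 s.
Equilibrium anomaly ΔT_eq = F / λ = 7.78 / 10.4 = 0.748 K.
t = 37.9 weeks = 2.29×10^7 s, so t/τ = 0.381.
ΔT(t) = ΔT_eq (1 − e^(−t/τ)) = 0.748 × (1 − e^−0.381) = 0.237 K.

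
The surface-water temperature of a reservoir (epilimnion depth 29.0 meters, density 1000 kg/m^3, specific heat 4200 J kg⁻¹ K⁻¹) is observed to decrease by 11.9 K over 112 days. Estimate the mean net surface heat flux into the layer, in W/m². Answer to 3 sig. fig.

-150

Areal heat capacity C = ρ c_p D = 1000 × 4200 × 29.0 = 1.22×10^8 J/(m^2 K).
Required heat per unit area: Q = C ΔT = 1.22×10^8 × -11.9 = -1.45×10^9 J/m².
Flux F = Q / Δt = -1.45×10^9 / 9.68×10^6 s = -150 W/m².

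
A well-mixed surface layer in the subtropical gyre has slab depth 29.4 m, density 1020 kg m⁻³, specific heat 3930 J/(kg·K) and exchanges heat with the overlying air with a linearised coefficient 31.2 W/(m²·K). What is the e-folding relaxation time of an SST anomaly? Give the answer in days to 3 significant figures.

Areal heat capacity C = ρ c_p D = 1020 × 3930 × 29.4 = 1.18×10^8 J/(m²·K).
Relaxation time τ = C / λ = 1.18×10^8 / 31.2 = 3.78×10^6 s.
In days: 3.78×10^6 s / (86400 s/day) = 43.7 days.

43.7 days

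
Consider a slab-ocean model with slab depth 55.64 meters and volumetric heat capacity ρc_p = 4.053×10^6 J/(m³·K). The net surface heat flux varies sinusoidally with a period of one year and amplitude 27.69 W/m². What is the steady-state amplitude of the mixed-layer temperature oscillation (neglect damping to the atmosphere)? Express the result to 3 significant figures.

Areal heat capacity C = ρc_p × D = 4.053×10^6 × 55.64 = 2.26×10^8 J/(m²·K).
Angular frequency ω = 2π / T = 2π / 3.15×10^7 s = 1.99×10^-7 s⁻¹.
Cω = 2.26×10^8 × 1.99×10^-7 = 44.9 W/(m²·K).
Amplitude A = F₀ / (Cω) = 27.69 / 44.9 = 0.616 K.

0.616 K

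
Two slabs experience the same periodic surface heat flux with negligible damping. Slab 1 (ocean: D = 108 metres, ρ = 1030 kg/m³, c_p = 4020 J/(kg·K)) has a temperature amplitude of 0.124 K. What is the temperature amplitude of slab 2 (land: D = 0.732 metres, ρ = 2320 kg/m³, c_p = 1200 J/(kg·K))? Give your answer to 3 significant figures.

27.2 K

C_ocean = 4.47×10^8 J/(m²·K); C_land = 2.04×10^6 J/(m²·K).
A ∝ 1/C ⇒ A_land = A_ocean × C_ocean/C_land = 0.124 × 219 = 27.2 K.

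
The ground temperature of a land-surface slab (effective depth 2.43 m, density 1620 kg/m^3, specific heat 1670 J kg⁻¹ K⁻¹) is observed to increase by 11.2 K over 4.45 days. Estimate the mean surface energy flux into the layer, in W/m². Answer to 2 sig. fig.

190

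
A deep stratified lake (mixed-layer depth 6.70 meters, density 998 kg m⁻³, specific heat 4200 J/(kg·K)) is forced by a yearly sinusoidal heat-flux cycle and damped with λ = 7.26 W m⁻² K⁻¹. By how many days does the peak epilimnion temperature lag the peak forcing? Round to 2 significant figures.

38 days

Areal heat capacity C = ρ c_p D = 998 × 4200 × 6.70 = 2.81×10^7 J m⁻² K⁻¹.
ω = 2π / 3.15×10^7 s = 1.99×10^-7 s⁻¹.
Phase lag φ = arctan(Cω/λ) = arctan(5.60/7.26) = 0.657 rad.
Time lag = φ / ω = 0.657 / 1.99×10^-7 = 3.30×10^6 s = 38.1 days.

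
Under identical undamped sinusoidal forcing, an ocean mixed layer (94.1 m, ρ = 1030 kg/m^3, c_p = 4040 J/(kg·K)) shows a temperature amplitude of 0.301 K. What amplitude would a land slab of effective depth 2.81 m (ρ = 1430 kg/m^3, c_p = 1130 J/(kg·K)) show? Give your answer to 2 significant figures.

C_ocean = 3.92×10^8 J/(m²·K); C_land = 4.54×10^6 J/(m²·K).
A ∝ 1/C ⇒ A_land = A_ocean × C_ocean/C_land = 0.301 × 86.2 = 26.0 K.

26 K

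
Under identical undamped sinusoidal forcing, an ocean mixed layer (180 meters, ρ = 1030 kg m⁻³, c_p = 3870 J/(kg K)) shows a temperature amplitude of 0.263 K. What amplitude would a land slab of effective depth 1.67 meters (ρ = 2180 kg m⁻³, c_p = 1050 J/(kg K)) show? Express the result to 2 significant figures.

C_ocean = 7.17×10^8 J/(m²·K); C_land = 3.82×10^6 J/(m²·K).
A ∝ 1/C ⇒ A_land = A_ocean × C_ocean/C_land = 0.263 × 188 = 49.4 K.

49 K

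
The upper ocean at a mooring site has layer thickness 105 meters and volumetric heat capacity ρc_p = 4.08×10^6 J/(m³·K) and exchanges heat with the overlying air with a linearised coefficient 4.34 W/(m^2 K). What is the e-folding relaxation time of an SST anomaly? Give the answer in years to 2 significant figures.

Areal heat capacity C = ρc_p × D = 4.08×10^6 × 105 = 4.28×10^8 J m⁻² K⁻¹.
Relaxation time τ = C / λ = 4.28×10^8 / 4.34 = 9.87×10^7 s.
In years: 9.87×10^7 s / (3.156×10^7 s/year) = 3.13 years.

3.1 years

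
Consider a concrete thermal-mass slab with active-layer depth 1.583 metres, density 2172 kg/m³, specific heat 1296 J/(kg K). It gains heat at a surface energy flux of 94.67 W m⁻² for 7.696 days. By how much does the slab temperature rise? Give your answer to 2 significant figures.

Areal heat capacity C = ρ c_p D = 2172 × 1296 × 1.583 = 4.46×10^6 J/(m²·K).
Net heat input Q = F Δt = 94.67 × (7.696 days × 86400 s/day) = 6.29×10^7 J/m².
ΔT = Q / C = 6.29×10^7 / 4.46×10^6 = 14.1 K.

14 K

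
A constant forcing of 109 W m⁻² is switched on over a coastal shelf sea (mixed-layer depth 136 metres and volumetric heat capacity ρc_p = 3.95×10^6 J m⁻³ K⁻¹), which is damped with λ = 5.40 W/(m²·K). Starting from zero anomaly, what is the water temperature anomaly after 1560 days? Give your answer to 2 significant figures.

Areal heat capacity C = ρc_p × D = 3.95×10^6 × 136 = 5.37×10^8 J/(m²·K).
τ = C / λ = 5.37×10^8 / 5.40 = 9.95×10^7 s.
Equilibrium anomaly ΔT_eq = F / λ = 109 / 5.40 = 20.2 K.
t = 1560 days = 1.35×10^8 s, so t/τ = 1.35.
ΔT(t) = ΔT_eq (1 − e^(−t/τ)) = 20.2 × (1 − e^−1.35) = 15.0 K.

15 K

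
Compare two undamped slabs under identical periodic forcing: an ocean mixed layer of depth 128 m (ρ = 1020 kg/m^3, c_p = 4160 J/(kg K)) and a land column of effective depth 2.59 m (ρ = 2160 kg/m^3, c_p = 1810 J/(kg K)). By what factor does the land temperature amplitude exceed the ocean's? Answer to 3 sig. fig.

C_ocean = 1020 × 4160 × 128 = 5.43×10^8 J/(m²·K).
C_land = 2160 × 1810 × 2.59 = 1.01×10^7 J/(m²·K).
Undamped amplitude ∝ 1/C, so A_land/A_ocean = C_ocean/C_land = 53.6.

53.6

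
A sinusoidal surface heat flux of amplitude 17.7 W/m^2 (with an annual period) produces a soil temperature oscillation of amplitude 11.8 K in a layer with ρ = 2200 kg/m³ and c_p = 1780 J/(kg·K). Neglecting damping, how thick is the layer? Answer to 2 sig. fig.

1.9 m

ω = 2π / 3.15×10^7 s = 1.99×10^-7 s⁻¹.
Required C = F₀ / (A ω) = 17.7 / (11.8 × 1.99×10^-7) = 7.53×10^6 J/(m²·K).
D = C / (ρ c_p) = 7.53×10^6 / (2200 × 1780) = 1.92 m.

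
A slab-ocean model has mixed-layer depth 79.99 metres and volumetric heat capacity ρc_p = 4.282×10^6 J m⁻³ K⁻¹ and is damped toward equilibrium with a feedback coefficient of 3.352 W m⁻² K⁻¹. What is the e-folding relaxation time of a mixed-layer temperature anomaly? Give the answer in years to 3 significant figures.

Areal heat capacity C = ρc_p × D = 4.282×10^6 × 79.99 = 3.43×10^8 J/(m^2 K).
Relaxation time τ = C / λ = 3.43×10^8 / 3.352 = 1.02×10^8 s.
In years: 1.02×10^8 s / (3.156×10^7 s/year) = 3.24 years.

3.24 years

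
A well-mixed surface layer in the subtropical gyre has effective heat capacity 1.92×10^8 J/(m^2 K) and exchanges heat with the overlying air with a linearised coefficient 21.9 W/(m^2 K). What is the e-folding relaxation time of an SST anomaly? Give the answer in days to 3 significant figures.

101 days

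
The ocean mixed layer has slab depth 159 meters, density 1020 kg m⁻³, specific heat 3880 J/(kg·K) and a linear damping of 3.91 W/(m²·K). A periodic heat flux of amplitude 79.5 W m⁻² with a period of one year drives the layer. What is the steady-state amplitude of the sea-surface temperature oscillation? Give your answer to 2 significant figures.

Areal heat capacity C = ρ c_p D = 1020 × 3880 × 159 = 6.29×10^8 J/(m²·K).
Angular frequency ω = 2π / T = 2π / 3.15×10^7 s = 1.99×10^-7 s⁻¹.
√((Cω)² + λ²) = √((125)² + 3.91²) = 125 W/(m²·K).
Amplitude A = F₀ / √((Cω)²+λ²) = 79.5 / 125 = 0.634 K.

0.63 K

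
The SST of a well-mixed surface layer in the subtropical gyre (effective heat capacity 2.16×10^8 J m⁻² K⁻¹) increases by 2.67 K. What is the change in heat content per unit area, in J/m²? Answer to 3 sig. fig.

5.77×10^8

Areal heat capacity C = 2.16×10^8 J m⁻² K⁻¹ (given).
ΔQ = C ΔT = 2.16×10^8 × 2.67 = 5.77×10^8 J/m².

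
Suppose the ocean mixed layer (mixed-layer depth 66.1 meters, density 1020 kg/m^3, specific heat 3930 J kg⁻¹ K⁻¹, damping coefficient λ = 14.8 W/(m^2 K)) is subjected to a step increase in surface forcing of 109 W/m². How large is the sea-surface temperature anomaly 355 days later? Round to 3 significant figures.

Areal heat capacity C = ρ c_p D = 1020 × 3930 × 66.1 = 2.65×10^8 J m⁻² K⁻¹.
τ = C / λ = 2.65×10^8 / 14.8 = 1.79×10^7 s.
Equilibrium anomaly ΔT_eq = F / λ = 109 / 14.8 = 7.36 K.
t = 355 days = 3.07×10^7 s, so t/τ = 1.71.
ΔT(t) = ΔT_eq (1 − e^(−t/τ)) = 7.36 × (1 − e^−1.71) = 6.04 K.

6.04 K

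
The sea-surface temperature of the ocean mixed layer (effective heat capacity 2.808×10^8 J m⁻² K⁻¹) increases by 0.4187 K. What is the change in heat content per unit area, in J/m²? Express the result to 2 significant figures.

Areal heat capacity C = 2.808×10^8 J m⁻² K⁻¹ (given).
ΔQ = C ΔT = 2.81×10^8 × 0.4187 = 1.18×10^8 J/m².

1.2×10^8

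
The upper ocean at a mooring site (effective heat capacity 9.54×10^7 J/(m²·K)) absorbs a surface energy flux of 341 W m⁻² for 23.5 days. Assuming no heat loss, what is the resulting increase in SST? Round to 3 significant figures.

Areal heat capacity C = 9.54×10^7 J/(m²·K) (given).
Net heat input Q = F Δt = 341 × (23.5 days × 86400 s/day) = 6.92×10^8 J/m².
ΔT = Q / C = 6.92×10^8 / 9.54×10^7 = 7.26 K.

7.26 K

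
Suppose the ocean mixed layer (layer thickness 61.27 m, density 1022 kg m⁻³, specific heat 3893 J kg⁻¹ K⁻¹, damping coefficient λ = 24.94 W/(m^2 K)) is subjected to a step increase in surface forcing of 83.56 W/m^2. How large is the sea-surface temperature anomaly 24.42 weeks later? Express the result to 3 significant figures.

2.61 K

Areal heat capacity C = ρ c_p D = 1022 × 3893 × 61.27 = 2.44×10^8 J/(m^2 K).
τ = C / λ = 2.44×10^8 / 24.94 = 9.77×10^6 s.
Equilibrium anomaly ΔT_eq = F / λ = 83.56 / 24.94 = 3.35 K.
t = 24.42 weeks = 1.48×10^7 s, so t/τ = 1.51.
ΔT(t) = ΔT_eq (1 − e^(−t/τ)) = 3.35 × (1 − e^−1.51) = 2.61 K.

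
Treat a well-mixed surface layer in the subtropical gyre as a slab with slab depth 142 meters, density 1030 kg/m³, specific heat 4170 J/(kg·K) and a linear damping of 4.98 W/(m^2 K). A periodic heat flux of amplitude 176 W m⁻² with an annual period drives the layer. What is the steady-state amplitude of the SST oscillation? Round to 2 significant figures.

1.4 K

Areal heat capacity C = ρ c_p D = 1030 × 4170 × 142 = 6.10×10^8 J/(m²·K).
Angular frequency ω = 2π / T = 2π / 3.15×10^7 s = 1.99×10^-7 s⁻¹.
√((Cω)² + λ²) = √((122)² + 4.98²) = 122 W/(m²·K).
Amplitude A = F₀ / √((Cω)²+λ²) = 176 / 122 = 1.45 K.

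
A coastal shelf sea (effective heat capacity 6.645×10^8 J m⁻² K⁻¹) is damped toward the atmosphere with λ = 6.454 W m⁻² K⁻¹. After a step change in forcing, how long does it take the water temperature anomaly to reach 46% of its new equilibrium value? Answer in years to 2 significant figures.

2.0 years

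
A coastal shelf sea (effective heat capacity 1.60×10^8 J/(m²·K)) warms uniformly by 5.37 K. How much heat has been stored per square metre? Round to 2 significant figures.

Areal heat capacity C = 1.60×10^8 J/(m²·K) (given).
ΔQ = C ΔT = 1.60×10^8 × 5.37 = 8.59×10^8 J/m².

8.6×10^8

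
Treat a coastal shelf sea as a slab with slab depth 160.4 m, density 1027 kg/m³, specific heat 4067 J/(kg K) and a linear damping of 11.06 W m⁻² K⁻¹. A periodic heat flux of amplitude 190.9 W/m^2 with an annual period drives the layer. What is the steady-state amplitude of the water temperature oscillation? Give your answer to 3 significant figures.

1.43 K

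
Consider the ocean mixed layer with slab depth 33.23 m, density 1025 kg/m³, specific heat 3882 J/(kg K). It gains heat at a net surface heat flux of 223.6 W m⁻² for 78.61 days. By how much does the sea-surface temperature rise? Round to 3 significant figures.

11.5 K

Areal heat capacity C = ρ c_p D = 1025 × 3882 × 33.23 = 1.32×10^8 J/(m^2 K).
Net heat input Q = F Δt = 223.6 × (78.61 days × 86400 s/day) = 1.52×10^9 J/m².
ΔT = Q / C = 1.52×10^9 / 1.32×10^8 = 11.5 K.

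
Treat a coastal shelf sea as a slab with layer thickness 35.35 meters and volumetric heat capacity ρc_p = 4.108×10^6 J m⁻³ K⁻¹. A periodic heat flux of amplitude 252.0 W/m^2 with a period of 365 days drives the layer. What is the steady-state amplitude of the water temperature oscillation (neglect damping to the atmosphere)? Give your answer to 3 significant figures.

8.71 K

Areal heat capacity C = ρc_p × D = 4.108×10^6 × 35.35 = 1.45×10^8 J m⁻² K⁻¹.
Angular frequency ω = 2π / T = 2π / 3.15×10^7 s = 1.99×10^-7 s⁻¹.
Cω = 1.45×10^8 × 1.99×10^-7 = 28.9 W/(m²·K).
Amplitude A = F₀ / (Cω) = 252.0 / 28.9 = 8.71 K.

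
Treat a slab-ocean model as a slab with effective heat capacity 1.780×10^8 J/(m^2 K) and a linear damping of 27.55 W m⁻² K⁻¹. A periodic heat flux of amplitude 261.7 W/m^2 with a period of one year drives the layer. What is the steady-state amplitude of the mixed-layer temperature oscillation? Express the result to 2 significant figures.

5.8 K

Areal heat capacity C = 1.780×10^8 J/(m^2 K) (given).
Angular frequency ω = 2π / T = 2π / 3.15×10^7 s = 1.99×10^-7 s⁻¹.
√((Cω)² + λ²) = √((35.5)² + 27.55²) = 44.9 W/(m²·K).
Amplitude A = F₀ / √((Cω)²+λ²) = 261.7 / 44.9 = 5.83 K.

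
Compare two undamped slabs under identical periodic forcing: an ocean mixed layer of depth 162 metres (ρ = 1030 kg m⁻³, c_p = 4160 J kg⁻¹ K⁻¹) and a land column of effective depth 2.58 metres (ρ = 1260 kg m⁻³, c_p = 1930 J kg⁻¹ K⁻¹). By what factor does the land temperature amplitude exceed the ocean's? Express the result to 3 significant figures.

C_ocean = 1030 × 4160 × 162 = 6.94×10^8 J/(m²·K).
C_land = 1260 × 1930 × 2.58 = 6.27×10^6 J/(m²·K).
Undamped amplitude ∝ 1/C, so A_land/A_ocean = C_ocean/C_land = 111.

111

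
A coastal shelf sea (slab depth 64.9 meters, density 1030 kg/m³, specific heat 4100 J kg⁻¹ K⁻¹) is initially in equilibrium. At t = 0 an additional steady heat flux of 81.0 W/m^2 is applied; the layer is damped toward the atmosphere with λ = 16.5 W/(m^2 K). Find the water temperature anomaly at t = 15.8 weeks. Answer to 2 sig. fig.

2.1 K

Areal heat capacity C = ρ c_p D = 1030 × 4100 × 64.9 = 2.74×10^8 J/(m^2 K).
τ = C / λ = 2.74×10^8 / 16.5 = 1.66×10^7 s.
Equilibrium anomaly ΔT_eq = F / λ = 81.0 / 16.5 = 4.91 K.
t = 15.8 weeks = 9.56×10^6 s, so t/τ = 0.575.
ΔT(t) = ΔT_eq (1 − e^(−t/τ)) = 4.91 × (1 − e^−0.575) = 2.15 K.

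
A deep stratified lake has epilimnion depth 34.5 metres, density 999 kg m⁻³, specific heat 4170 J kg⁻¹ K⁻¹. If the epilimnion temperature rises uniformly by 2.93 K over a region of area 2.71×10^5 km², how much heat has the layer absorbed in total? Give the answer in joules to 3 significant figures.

Areal heat capacity C = ρ c_p D = 999 × 4170 × 34.5 = 1.44×10^8 J/(m^2 K).
Heat per unit area: q = C ΔT = 1.44×10^8 × 2.93 = 4.21×10^8 J/m².
Total heat: Q = q × A = 4.21×10^8 × (2.71×10^5 × 10⁶ m²) = 1.14×10^20 J.

1.14×10^20 J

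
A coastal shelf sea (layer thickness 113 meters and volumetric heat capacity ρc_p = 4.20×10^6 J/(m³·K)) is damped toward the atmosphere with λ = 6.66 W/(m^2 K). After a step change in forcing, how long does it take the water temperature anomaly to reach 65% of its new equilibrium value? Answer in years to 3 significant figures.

2.37 years

Areal heat capacity C = ρc_p × D = 4.20×10^6 × 113 = 4.75×10^8 J/(m^2 K).
τ = C / λ = 4.75×10^8 / 6.66 = 7.13×10^7 s.
Fraction reached: 1 − e^(−t/τ) = 0.65 ⇒ t = −τ ln(1 − 0.65) = τ × 1.05.
t = 7.48×10^7 s = 2.37 years.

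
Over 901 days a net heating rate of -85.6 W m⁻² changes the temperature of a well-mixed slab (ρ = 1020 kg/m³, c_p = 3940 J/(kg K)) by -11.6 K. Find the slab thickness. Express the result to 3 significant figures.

143 m

Heat input Q = F Δt = -85.6 × 7.78×10^7 s = -6.66×10^9 J/m².
Required areal heat capacity C = Q / ΔT = 5.74×10^8 J/(m²·K).
Depth D = C / (ρ c_p) = 5.74×10^8 / (1020 × 3940) = 143 m.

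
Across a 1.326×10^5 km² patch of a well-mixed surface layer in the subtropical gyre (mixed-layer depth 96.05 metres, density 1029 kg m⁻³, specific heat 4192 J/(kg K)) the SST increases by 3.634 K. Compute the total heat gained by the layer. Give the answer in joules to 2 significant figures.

2.0×10^20 J

Areal heat capacity C = ρ c_p D = 1029 × 4192 × 96.05 = 4.14×10^8 J m⁻² K⁻¹.
Heat per unit area: q = C ΔT = 4.14×10^8 × 3.634 = 1.51×10^9 J/m².
Total heat: Q = q × A = 1.51×10^9 × (1.326×10^5 × 10⁶ m²) = 2.00×10^20 J.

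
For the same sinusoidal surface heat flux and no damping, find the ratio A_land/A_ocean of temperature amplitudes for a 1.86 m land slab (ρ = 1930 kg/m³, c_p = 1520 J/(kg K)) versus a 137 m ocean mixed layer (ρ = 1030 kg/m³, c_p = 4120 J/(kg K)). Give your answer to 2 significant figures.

C_ocean = 1030 × 4120 × 137 = 5.81×10^8 J/(m²·K).
C_land = 1930 × 1520 × 1.86 = 5.46×10^6 J/(m²·K).
Undamped amplitude ∝ 1/C, so A_land/A_ocean = C_ocean/C_land = 107.

110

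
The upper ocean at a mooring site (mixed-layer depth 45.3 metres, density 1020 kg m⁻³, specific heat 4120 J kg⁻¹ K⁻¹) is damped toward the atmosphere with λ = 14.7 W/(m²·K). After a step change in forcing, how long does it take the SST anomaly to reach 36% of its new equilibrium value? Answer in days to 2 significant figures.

Areal heat capacity C = ρ c_p D = 1020 × 4120 × 45.3 = 1.90×10^8 J/(m²·K).
τ = C / λ = 1.90×10^8 / 14.7 = 1.30×10^7 s.
Fraction reached: 1 − e^(−t/τ) = 0.36 ⇒ t = −τ ln(1 − 0.36) = τ × 0.446.
t = 5.78×10^6 s = 66.9 days.

67 days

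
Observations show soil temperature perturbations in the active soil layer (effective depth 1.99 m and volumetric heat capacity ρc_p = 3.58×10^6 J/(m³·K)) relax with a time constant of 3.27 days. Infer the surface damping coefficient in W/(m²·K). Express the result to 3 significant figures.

25.2

Areal heat capacity C = ρc_p × D = 3.58×10^6 × 1.99 = 7.12×10^6 J/(m^2 K).
τ = 3.27 days = 2.83×10^5 s.
λ = C / τ = 7.12×10^6 / 2.83×10^5 = 25.2 W/(m²·K).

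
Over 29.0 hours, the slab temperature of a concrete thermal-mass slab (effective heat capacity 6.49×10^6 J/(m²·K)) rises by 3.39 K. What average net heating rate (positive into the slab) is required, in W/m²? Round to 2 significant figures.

210

Areal heat capacity C = 6.49×10^6 J/(m²·K) (given).
Required heat per unit area: Q = C ΔT = 6.49×10^6 × 3.39 = 2.20×10^7 J/m².
Flux F = Q / Δt = 2.20×10^7 / 1.04×10^5 s = 211 W/m².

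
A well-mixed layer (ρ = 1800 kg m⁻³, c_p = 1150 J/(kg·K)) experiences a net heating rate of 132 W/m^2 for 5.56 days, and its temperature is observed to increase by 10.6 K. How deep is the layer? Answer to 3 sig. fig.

2.89 m

Heat input Q = F Δt = 132 × 4.80×10^5 s = 6.34×10^7 J/m².
Required areal heat capacity C = Q / ΔT = 5.98×10^6 J/(m²·K).
Depth D = C / (ρ c_p) = 5.98×10^6 / (1800 × 1150) = 2.89 m.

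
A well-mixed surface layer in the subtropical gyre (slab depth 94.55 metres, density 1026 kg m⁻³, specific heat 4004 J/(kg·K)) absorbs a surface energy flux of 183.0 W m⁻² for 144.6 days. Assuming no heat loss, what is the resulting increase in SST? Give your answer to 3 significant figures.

5.89 K

Areal heat capacity C = ρ c_p D = 1026 × 4004 × 94.55 = 3.88×10^8 J m⁻² K⁻¹.
Net heat input Q = F Δt = 183.0 × (144.6 days × 86400 s/day) = 2.29×10^9 J/m².
ΔT = Q / C = 2.29×10^9 / 3.88×10^8 = 5.89 K.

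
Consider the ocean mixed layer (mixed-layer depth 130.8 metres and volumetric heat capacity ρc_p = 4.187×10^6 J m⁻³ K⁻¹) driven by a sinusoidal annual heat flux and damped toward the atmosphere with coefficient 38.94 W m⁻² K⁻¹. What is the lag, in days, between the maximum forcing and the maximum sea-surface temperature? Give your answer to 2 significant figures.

71 days

Areal heat capacity C = ρc_p × D = 4.187×10^6 × 130.8 = 5.48×10^8 J/(m²·K).
ω = 2π / 3.15×10^7 s = 1.99×10^-7 s⁻¹.
Phase lag φ = arctan(Cω/λ) = arctan(109/38.94) = 1.23 rad.
Time lag = φ / ω = 1.23 / 1.99×10^-7 = 6.16×10^6 s = 71.3 days.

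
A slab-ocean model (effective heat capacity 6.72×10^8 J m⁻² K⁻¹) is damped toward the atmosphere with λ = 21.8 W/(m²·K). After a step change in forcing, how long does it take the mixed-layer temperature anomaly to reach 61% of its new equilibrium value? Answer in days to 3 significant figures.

336 days

Areal heat capacity C = 6.72×10^8 J m⁻² K⁻¹ (given).
τ = C / λ = 6.72×10^8 / 21.8 = 3.08×10^7 s.
Fraction reached: 1 − e^(−t/τ) = 0.61 ⇒ t = −τ ln(1 − 0.61) = τ × 0.942.
t = 2.90×10^7 s = 336 days.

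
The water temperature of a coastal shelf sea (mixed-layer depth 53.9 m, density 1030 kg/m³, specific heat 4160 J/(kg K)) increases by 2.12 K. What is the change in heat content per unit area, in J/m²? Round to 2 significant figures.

Areal heat capacity C = ρ c_p D = 1030 × 4160 × 53.9 = 2.31×10^8 J/(m^2 K).
ΔQ = C ΔT = 2.31×10^8 × 2.12 = 4.90×10^8 J/m².

4.9×10^8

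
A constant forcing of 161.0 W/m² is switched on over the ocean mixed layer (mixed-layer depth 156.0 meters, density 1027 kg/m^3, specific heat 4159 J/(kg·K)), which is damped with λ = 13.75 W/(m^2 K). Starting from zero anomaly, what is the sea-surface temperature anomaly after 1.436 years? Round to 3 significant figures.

7.11 K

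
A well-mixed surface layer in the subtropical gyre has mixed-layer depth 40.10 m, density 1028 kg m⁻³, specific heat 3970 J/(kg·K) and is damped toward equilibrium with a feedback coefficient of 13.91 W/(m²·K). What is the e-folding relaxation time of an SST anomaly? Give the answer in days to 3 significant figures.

136 days

Areal heat capacity C = ρ c_p D = 1028 × 3970 × 40.10 = 1.64×10^8 J/(m^2 K).
Relaxation time τ = C / λ = 1.64×10^8 / 13.91 = 1.18×10^7 s.
In days: 1.18×10^7 s / (86400 s/day) = 136 days.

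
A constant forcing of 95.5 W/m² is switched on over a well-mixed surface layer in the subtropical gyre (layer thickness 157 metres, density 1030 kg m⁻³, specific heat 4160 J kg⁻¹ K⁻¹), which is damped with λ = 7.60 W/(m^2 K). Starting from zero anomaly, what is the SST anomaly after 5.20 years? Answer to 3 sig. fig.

Areal heat capacity C = ρ c_p D = 1030 × 4160 × 157 = 6.73×10^8 J/(m²·K).
τ = C / λ = 6.73×10^8 / 7.60 = 8.85×10^7 s.
Equilibrium anomaly ΔT_eq = F / λ = 95.5 / 7.60 = 12.6 K.
t = 5.20 years = 1.64×10^8 s, so t/τ = 1.85.
ΔT(t) = ΔT_eq (1 − e^(−t/τ)) = 12.6 × (1 − e^−1.85) = 10.6 K.

10.6 K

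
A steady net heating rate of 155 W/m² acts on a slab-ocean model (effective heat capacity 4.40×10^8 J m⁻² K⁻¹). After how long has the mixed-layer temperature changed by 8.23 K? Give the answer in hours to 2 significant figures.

6500 hours

Areal heat capacity C = 4.40×10^8 J m⁻² K⁻¹ (given).
Time required: Δt = C ΔT / F = 4.40×10^8 × 8.23 / 155 = 2.34×10^7 s.
In hours: 2.34×10^7 s / (3600 s/hour) = 6490 hours.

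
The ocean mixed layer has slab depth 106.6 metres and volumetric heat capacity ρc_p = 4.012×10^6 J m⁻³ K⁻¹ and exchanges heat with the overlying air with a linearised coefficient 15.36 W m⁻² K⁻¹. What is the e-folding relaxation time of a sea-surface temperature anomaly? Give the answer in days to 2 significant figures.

Areal heat capacity C = ρc_p × D = 4.012×10^6 × 106.6 = 4.28×10^8 J m⁻² K⁻¹.
Relaxation time τ = C / λ = 4.28×10^8 / 15.36 = 2.78×10^7 s.
In days: 2.78×10^7 s / (86400 s/day) = 322 days.

320 days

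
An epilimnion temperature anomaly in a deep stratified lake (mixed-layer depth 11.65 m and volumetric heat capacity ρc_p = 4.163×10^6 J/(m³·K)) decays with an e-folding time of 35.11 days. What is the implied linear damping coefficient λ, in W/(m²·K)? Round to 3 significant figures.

Areal heat capacity C = ρc_p × D = 4.163×10^6 × 11.65 = 4.85×10^7 J m⁻² K⁻¹.
τ = 35.11 days = 3.03×10^6 s.
λ = C / τ = 4.85×10^7 / 3.03×10^6 = 16.0 W/(m²·K).

16.0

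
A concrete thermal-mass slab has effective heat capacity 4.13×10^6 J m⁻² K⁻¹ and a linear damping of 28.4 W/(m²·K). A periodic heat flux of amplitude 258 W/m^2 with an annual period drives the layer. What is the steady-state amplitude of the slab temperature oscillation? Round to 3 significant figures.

9.08 K

Areal heat capacity C = 4.13×10^6 J m⁻² K⁻¹ (given).
Angular frequency ω = 2π / T = 2π / 3.15×10^7 s = 1.99×10^-7 s⁻¹.
√((Cω)² + λ²) = √((0.823)² + 28.4²) = 28.4 W/(m²·K).
Amplitude A = F₀ / √((Cω)²+λ²) = 258 / 28.4 = 9.08 K.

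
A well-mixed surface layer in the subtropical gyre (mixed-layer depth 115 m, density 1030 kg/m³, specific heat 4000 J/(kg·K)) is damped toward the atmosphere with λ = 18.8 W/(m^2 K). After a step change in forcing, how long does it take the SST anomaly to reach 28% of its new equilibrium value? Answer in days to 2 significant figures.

96 days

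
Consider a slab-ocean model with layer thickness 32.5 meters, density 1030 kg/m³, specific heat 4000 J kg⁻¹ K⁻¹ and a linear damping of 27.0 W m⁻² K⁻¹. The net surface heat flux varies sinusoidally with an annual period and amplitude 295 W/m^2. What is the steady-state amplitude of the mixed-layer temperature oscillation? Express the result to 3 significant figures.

Areal heat capacity C = ρ c_p D = 1030 × 4000 × 32.5 = 1.34×10^8 J/(m^2 K).
Angular frequency ω = 2π / T = 2π / 3.15×10^7 s = 1.99×10^-7 s⁻¹.
√((Cω)² + λ²) = √((26.7)² + 27.0²) = 38.0 W/(m²·K).
Amplitude A = F₀ / √((Cω)²+λ²) = 295 / 38.0 = 7.77 K.

7.77 K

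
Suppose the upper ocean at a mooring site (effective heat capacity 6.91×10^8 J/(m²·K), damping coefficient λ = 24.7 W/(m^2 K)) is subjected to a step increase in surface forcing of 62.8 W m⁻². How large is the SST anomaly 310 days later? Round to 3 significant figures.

1.57 K

Areal heat capacity C = 6.91×10^8 J/(m²·K) (given).
τ = C / λ = 6.91×10^8 / 24.7 = 2.80×10^7 s.
Equilibrium anomaly ΔT_eq = F / λ = 62.8 / 24.7 = 2.54 K.
t = 310 days = 2.68×10^7 s, so t/τ = 0.957.
ΔT(t) = ΔT_eq (1 − e^(−t/τ)) = 2.54 × (1 − e^−0.957) = 1.57 K.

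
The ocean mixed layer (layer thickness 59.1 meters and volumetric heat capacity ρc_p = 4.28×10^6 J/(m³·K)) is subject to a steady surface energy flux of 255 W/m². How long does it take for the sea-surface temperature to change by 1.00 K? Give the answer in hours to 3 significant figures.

276 hours

Areal heat capacity C = ρc_p × D = 4.28×10^6 × 59.1 = 2.53×10^8 J m⁻² K⁻¹.
Time required: Δt = C ΔT / F = 2.53×10^8 × 1.00 / 255 = 9.92×10^5 s.
In hours: 9.92×10^5 s / (3600 s/hour) = 276 hours.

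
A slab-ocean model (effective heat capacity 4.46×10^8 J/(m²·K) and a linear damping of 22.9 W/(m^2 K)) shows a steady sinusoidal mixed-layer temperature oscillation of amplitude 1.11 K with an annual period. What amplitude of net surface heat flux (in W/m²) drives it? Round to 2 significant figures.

100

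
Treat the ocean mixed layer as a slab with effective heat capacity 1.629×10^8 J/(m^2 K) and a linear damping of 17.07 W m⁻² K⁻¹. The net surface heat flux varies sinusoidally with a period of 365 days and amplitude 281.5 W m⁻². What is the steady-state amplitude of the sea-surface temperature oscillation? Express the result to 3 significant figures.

7.68 K

Areal heat capacity C = 1.629×10^8 J/(m^2 K) (given).
Angular frequency ω = 2π / T = 2π / 3.15×10^7 s = 1.99×10^-7 s⁻¹.
√((Cω)² + λ²) = √((32.5)² + 17.07²) = 36.7 W/(m²·K).
Amplitude A = F₀ / √((Cω)²+λ²) = 281.5 / 36.7 = 7.68 K.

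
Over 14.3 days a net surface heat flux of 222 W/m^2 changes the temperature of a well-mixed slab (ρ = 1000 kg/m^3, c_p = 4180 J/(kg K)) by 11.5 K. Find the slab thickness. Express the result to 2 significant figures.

5.7 m

Heat input Q = F Δt = 222 × 1.24×10^6 s = 2.74×10^8 J/m².
Required areal heat capacity C = Q / ΔT = 2.39×10^7 J/(m²·K).
Depth D = C / (ρ c_p) = 2.39×10^7 / (1000 × 4180) = 5.71 m.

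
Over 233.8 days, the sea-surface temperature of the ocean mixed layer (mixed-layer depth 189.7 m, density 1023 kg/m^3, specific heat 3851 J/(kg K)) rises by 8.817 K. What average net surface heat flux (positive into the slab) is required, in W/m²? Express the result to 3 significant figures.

326

Areal heat capacity C = ρ c_p D = 1023 × 3851 × 189.7 = 7.47×10^8 J/(m²·K).
Required heat per unit area: Q = C ΔT = 7.47×10^8 × 8.817 = 6.59×10^9 J/m².
Flux F = Q / Δt = 6.59×10^9 / 2.02×10^7 s = 326 W/m².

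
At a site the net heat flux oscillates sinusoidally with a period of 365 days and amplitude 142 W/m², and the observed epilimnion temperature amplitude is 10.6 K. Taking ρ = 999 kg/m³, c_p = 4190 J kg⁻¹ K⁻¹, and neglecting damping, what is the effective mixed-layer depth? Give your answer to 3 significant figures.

16.1 m

ω = 2π / 3.15×10^7 s = 1.99×10^-7 s⁻¹.
Required C = F₀ / (A ω) = 142 / (10.6 × 1.99×10^-7) = 6.72×10^7 J/(m²·K).
D = C / (ρ c_p) = 6.72×10^7 / (999 × 4190) = 16.1 m.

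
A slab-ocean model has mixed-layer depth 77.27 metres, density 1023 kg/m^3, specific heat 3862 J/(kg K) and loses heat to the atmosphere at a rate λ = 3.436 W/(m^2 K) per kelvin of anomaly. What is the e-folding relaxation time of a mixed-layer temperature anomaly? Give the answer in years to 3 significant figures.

2.82 years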